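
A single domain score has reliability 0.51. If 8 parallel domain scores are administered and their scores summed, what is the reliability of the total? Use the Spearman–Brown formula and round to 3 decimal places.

ρ_k = kρ / (1 + (k−1)ρ) = 8·0.51 / (1 + 7·0.51) = 4.080 / 4.570 = 0.893.

0.893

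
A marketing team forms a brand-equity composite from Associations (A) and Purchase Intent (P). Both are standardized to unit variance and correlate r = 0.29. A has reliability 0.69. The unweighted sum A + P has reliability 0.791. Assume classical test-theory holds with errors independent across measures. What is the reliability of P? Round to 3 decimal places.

Var(A+P) = 2 + 2·0.29 = 2.580.
True-score variance = ρ_A + ρ_P + 2·0.29, so 0.791 = (0.69 + ρ_P + 0.58) / 2.580.
ρ_P = 0.791·2.580 − 0.69 − 0.58 = 0.771.

0.771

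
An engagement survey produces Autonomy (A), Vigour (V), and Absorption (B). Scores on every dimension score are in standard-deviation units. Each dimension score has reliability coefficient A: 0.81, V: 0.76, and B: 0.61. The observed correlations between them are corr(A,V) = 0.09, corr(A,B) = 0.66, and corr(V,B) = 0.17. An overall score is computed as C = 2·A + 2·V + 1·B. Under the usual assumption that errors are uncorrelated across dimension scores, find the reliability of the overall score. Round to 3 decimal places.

Var(C) = 2² + 2² + 1 + 2·[4·0.09 + 2·0.66 + 2·0.17] = 9 + 4.04 = 13.04.
Under uncorrelated errors the observed covariances equal the true-score covariances, so only the own-variance terms attenuate.
True-score variance = [2²·0.81 + 2²·0.76 + 0.61] + 4.04 = 6.89 + 4.04 = 10.93.
Reliability = 10.93 / 13.04 = 0.838.

0.838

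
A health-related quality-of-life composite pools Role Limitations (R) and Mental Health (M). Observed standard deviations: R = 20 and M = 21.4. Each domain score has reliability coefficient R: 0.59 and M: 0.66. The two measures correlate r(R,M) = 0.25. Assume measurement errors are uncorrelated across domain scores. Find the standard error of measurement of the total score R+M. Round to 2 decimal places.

17.88

Var(total) = 857.96 + 214 = 1071.96.
True-score variance = 538.254 + 214 = 752.254, so reliability = 0.7018.
Error variance = 1071.96 − 752.254 = 319.706; SEM = √319.706 = 17.88.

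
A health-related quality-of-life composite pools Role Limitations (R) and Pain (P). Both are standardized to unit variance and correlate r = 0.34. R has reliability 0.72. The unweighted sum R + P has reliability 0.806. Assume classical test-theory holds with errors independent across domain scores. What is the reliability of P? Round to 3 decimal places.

0.760

Var(R+P) = 2 + 2·0.34 = 2.680.
True-score variance = ρ_R + ρ_P + 2·0.34, so 0.806 = (0.72 + ρ_P + 0.68) / 2.680.
ρ_P = 0.806·2.680 − 0.72 − 0.68 = 0.760.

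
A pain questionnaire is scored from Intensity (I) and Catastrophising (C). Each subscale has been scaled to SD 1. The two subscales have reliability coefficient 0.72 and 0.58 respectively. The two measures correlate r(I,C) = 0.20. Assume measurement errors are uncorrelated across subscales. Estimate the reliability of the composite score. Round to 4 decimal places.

Var(I+C) = 2 + 2·[0.20] = 2 + 0.4 = 2.4.
Under uncorrelated errors the observed covariances equal the true-score covariances, so only the own-variance terms attenuate.
True-score variance = [0.72 + 0.58] + 0.4 = 1.3 + 0.4 = 1.7.
Reliability = 1.7 / 2.4 = 0.7083.

0.7083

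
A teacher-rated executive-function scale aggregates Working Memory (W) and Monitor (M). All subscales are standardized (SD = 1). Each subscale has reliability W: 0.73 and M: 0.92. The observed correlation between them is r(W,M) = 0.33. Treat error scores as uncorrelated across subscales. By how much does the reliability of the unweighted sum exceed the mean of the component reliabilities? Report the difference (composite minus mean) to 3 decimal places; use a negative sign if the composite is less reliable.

0.043

Var(sum) = 2 + 0.66 = 2.66; true-score variance = 1.65 + 0.66 = 2.31; composite reliability = 0.8684.
Mean component reliability = 0.8250.
Difference = 0.8684 − 0.8250 = 0.043.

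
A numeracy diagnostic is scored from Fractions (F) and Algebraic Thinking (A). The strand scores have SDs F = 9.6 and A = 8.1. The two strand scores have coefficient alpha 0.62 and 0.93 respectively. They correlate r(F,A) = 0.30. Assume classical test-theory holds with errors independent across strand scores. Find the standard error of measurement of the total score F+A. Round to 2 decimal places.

Var(total) = 157.77 + 46.656 = 204.426.
True-score variance = 118.156 + 46.656 = 164.812, so reliability = 0.8062.
Error variance = 204.426 − 164.812 = 39.6135; SEM = √39.6135 = 6.29.

6.29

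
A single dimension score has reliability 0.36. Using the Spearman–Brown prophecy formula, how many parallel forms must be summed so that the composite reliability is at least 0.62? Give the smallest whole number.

k ≥ ρ*(1−ρ₁)/(ρ₁(1−ρ*)) = 0.62·0.64 / (0.36·0.38) = 2.901.
Smallest integer k = 3.

3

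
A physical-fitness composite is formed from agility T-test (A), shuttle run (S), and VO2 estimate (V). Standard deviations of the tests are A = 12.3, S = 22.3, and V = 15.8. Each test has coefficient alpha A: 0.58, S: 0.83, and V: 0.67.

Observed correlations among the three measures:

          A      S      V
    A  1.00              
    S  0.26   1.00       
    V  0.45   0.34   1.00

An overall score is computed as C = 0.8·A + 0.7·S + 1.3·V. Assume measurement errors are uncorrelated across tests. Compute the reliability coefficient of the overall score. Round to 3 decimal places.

0.822

Var(C) = 0.8²·12.3² + 0.7²·22.3² + 1.3²·15.8² + 2·[0.56·12.3·22.3·0.26 + 1.04·12.3·15.8·0.45 + 0.91·22.3·15.8·0.34] = 762.389 + 479.803 = 1242.19.
Because errors are independent across components, Cov(Tᵢ,Tⱼ) = Cov(Xᵢ,Xⱼ); the off-diagonal part of the true-score variance is the same as above.
True-score variance = [0.8²·12.3²·0.58 + 0.7²·22.3²·0.83 + 1.3²·15.8²·0.67] + 479.803 = 541.074 + 479.803 = 1020.88.
Reliability = 1020.88 / 1242.19 = 0.822.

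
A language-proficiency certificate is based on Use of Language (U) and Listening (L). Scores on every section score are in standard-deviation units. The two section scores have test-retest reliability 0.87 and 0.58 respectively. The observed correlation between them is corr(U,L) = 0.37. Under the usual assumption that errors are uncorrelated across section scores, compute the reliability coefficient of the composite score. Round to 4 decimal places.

0.7993

Var(U+L) = 2 + 2·[0.37] = 2 + 0.74 = 2.74.
Because errors are independent across components, Cov(Tᵢ,Tⱼ) = Cov(Xᵢ,Xⱼ); the off-diagonal part of the true-score variance is the same as above.
True-score variance = [0.87 + 0.58] + 0.74 = 1.45 + 0.74 = 2.19.
Reliability = 2.19 / 2.74 = 0.7993.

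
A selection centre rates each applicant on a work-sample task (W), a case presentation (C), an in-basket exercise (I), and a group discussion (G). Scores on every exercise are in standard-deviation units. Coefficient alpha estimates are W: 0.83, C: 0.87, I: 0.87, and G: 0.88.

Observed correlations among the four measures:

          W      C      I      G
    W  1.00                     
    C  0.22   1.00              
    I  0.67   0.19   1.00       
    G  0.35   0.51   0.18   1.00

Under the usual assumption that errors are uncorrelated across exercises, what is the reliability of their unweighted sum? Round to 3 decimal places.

Var(W+C+I+G) = 4 + 2·[0.22 + 0.67 + 0.35 + 0.19 + 0.51 + 0.18] = 4 + 4.24 = 8.24.
Under uncorrelated errors the observed covariances equal the true-score covariances, so only the own-variance terms attenuate.
True-score variance = [0.83 + 0.87 + 0.87 + 0.88] + 4.24 = 3.45 + 4.24 = 7.69.
Reliability = 7.69 / 8.24 = 0.933.

0.933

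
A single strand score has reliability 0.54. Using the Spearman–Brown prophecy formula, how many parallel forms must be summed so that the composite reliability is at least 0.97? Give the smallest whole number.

28

k ≥ ρ*(1−ρ₁)/(ρ₁(1−ρ*)) = 0.97·0.46 / (0.54·0.03) = 27.543.
Smallest integer k = 28.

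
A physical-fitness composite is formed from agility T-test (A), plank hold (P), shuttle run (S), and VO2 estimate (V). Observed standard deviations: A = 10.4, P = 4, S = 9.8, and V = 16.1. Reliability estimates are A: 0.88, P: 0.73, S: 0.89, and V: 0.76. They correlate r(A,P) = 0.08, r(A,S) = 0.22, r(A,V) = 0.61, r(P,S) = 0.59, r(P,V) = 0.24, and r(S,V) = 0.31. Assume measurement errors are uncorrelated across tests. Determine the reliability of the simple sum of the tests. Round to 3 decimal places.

0.901

Var(A+P+S+V) = 10.4² + 4² + 9.8² + 16.1² + 2·[10.4·4·0.08 + 10.4·9.8·0.22 + 10.4·16.1·0.61 + 4·9.8·0.59 + 4·16.1·0.24 + 9.8·16.1·0.31] = 479.41 + 430.769 = 910.179.
Because errors are independent across components, Cov(Tᵢ,Tⱼ) = Cov(Xᵢ,Xⱼ); the off-diagonal part of the true-score variance is the same as above.
True-score variance = [10.4²·0.88 + 4²·0.73 + 9.8²·0.89 + 16.1²·0.76] + 430.769 = 389.336 + 430.769 = 820.105.
Reliability = 820.105 / 910.179 = 0.901.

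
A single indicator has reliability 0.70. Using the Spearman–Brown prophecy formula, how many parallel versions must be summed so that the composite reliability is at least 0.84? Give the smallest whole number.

k ≥ ρ*(1−ρ₁)/(ρ₁(1−ρ*)) = 0.84·0.30 / (0.70·0.16) = 2.250.
Smallest integer k = 3.

3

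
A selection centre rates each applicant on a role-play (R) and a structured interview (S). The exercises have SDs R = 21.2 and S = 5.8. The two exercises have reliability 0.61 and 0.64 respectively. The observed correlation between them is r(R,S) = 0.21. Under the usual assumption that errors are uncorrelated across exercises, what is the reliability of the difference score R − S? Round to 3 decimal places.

0.566

Var(R−S) = 21.2² + 5.8² − 2·21.2·5.8·0.21 = 483.08 − 51.6432 = 431.437.
Under uncorrelated errors the observed covariances equal the true-score covariances, so only the own-variance terms attenuate.
True-score variance = [21.2²·0.61 + 5.8²·0.64] − 51.6432 = 295.688 − 51.6432 = 244.045.
Reliability = 244.045 / 431.437 = 0.566.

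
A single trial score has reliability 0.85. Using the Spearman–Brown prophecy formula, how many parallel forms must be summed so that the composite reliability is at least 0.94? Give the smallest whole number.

3

k ≥ ρ*(1−ρ₁)/(ρ₁(1−ρ*)) = 0.94·0.15 / (0.85·0.06) = 2.765.
Smallest integer k = 3.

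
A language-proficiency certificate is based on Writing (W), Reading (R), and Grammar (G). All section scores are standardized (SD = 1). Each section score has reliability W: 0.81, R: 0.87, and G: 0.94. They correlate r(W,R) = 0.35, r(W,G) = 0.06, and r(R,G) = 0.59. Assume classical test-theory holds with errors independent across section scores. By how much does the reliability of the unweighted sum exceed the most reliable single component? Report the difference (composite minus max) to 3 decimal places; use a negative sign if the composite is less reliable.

Var(sum) = 3 + 2 = 5; true-score variance = 2.62 + 2 = 4.62; composite reliability = 0.9240.
Max component reliability = 0.9400.
Difference = 0.9240 − 0.9400 = -0.016.

-0.016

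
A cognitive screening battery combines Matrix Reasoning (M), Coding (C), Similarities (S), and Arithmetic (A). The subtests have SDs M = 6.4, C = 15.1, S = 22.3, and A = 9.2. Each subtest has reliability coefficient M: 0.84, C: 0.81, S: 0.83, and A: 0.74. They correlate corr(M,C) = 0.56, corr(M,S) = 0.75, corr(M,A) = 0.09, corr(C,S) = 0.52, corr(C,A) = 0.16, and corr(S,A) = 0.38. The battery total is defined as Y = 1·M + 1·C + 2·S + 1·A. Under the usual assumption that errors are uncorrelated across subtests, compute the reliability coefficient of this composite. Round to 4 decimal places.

Var(Y) = 6.4² + 15.1² + 2²·22.3² + 9.2² + 2·[6.4·15.1·0.56 + 2·6.4·22.3·0.75 + 6.4·9.2·0.09 + 2·15.1·22.3·0.52 + 15.1·9.2·0.16 + 2·22.3·9.2·0.38] = 2342.77 + 1603.69 = 3946.46.
With uncorrelated errors the cross-covariances are all true-score covariance, so they carry over unchanged; only the diagonal terms shrink to ρᵢσᵢ².
True-score variance = [6.4²·0.84 + 15.1²·0.81 + 2²·22.3²·0.83 + 9.2²·0.74] + 1603.69 = 1932.73 + 1603.69 = 3536.42.
Reliability = 3536.42 / 3946.46 = 0.8961.

0.8961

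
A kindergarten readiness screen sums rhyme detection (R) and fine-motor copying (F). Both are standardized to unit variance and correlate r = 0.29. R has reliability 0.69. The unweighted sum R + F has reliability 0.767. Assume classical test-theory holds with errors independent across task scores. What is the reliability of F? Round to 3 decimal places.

Var(R+F) = 2 + 2·0.29 = 2.580.
True-score variance = ρ_R + ρ_F + 2·0.29, so 0.767 = (0.69 + ρ_F + 0.58) / 2.580.
ρ_F = 0.767·2.580 − 0.69 − 0.58 = 0.709.

0.709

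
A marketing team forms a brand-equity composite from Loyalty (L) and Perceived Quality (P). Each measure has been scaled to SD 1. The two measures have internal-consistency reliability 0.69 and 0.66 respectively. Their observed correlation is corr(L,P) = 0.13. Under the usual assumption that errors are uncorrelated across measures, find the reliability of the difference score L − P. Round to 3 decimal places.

0.626

Var(L−P) = 1 + 1 − 2·0.13 = 2 − 0.26 = 1.74.
Under uncorrelated errors the observed covariances equal the true-score covariances, so only the own-variance terms attenuate.
True-score variance = [0.69 + 0.66] − 0.26 = 1.35 − 0.26 = 1.09.
Reliability = 1.09 / 1.74 = 0.626.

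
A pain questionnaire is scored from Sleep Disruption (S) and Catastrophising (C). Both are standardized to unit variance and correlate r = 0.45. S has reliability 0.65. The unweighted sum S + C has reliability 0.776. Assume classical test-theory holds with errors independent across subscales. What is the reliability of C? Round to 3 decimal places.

Var(S+C) = 2 + 2·0.45 = 2.900.
True-score variance = ρ_S + ρ_C + 2·0.45, so 0.776 = (0.65 + ρ_C + 0.90) / 2.900.
ρ_C = 0.776·2.900 − 0.65 − 0.90 = 0.700.

0.700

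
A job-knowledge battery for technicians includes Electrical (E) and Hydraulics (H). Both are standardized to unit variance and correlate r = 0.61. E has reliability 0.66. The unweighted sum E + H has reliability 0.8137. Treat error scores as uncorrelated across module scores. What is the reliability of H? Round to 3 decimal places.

Var(E+H) = 2 + 2·0.61 = 3.220.
True-score variance = ρ_E + ρ_H + 2·0.61, so 0.8137 = (0.66 + ρ_H + 1.22) / 3.220.
ρ_H = 0.8137·3.220 − 0.66 − 1.22 = 0.740.

0.740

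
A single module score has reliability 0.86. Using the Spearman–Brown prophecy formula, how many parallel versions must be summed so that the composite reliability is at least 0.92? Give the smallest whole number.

2

k ≥ ρ*(1−ρ₁)/(ρ₁(1−ρ*)) = 0.92·0.14 / (0.86·0.08) = 1.872.
Smallest integer k = 2.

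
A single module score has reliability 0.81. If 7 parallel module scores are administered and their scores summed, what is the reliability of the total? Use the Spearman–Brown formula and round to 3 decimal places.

ρ_k = kρ / (1 + (k−1)ρ) = 7·0.81 / (1 + 6·0.81) = 5.670 / 5.860 = 0.968.

0.968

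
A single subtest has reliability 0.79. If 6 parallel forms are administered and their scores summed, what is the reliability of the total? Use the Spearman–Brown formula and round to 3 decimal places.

ρ_k = kρ / (1 + (k−1)ρ) = 6·0.79 / (1 + 5·0.79) = 4.740 / 4.950 = 0.958.

0.958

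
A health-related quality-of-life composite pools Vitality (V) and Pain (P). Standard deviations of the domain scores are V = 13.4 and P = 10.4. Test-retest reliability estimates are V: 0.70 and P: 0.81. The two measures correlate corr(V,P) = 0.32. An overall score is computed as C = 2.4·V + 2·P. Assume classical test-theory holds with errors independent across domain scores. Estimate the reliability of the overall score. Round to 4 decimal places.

Var(C) = 2.4²·13.4² + 2²·10.4² + 2·[4.8·13.4·10.4·0.32] = 1466.91 + 428.114 = 1895.02.
Under uncorrelated errors the observed covariances equal the true-score covariances, so only the own-variance terms attenuate.
True-score variance = [2.4²·13.4²·0.70 + 2²·10.4²·0.81] + 428.114 = 1074.42 + 428.114 = 1502.54.
Reliability = 1502.54 / 1895.02 = 0.7929.

0.7929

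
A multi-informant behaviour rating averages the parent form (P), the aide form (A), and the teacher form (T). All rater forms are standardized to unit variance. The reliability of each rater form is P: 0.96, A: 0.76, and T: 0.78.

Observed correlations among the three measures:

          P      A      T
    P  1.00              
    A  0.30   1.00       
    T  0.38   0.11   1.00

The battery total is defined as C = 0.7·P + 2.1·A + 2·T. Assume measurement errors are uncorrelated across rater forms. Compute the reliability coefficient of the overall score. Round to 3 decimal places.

0.834

Var(C) = 0.7² + 2.1² + 2² + 2·[1.47·0.30 + 1.4·0.38 + 4.2·0.11] = 8.9 + 2.87 = 11.77.
With uncorrelated errors the cross-covariances are all true-score covariance, so they carry over unchanged; only the diagonal terms shrink to ρᵢσᵢ².
True-score variance = [0.7²·0.96 + 2.1²·0.76 + 2²·0.78] + 2.87 = 6.942 + 2.87 = 9.812.
Reliability = 9.812 / 11.77 = 0.834.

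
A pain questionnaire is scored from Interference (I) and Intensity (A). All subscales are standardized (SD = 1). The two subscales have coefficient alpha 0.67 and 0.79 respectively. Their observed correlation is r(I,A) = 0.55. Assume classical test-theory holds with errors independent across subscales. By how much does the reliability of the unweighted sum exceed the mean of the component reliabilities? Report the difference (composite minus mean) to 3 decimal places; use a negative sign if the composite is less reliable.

Var(sum) = 2 + 1.1 = 3.1; true-score variance = 1.46 + 1.1 = 2.56; composite reliability = 0.8258.
Mean component reliability = 0.7300.
Difference = 0.8258 − 0.7300 = 0.096.

0.096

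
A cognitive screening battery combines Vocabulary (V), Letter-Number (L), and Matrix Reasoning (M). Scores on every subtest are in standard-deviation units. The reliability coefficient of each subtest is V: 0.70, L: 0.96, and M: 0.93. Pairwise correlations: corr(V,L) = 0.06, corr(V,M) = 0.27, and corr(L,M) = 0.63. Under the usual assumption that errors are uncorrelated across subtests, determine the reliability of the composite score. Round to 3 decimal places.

Var(V+L+M) = 3 + 2·[0.06 + 0.27 + 0.63] = 3 + 1.92 = 4.92.
Because errors are independent across components, Cov(Tᵢ,Tⱼ) = Cov(Xᵢ,Xⱼ); the off-diagonal part of the true-score variance is the same as above.
True-score variance = [0.70 + 0.96 + 0.93] + 1.92 = 2.59 + 1.92 = 4.51.
Reliability = 4.51 / 4.92 = 0.917.

0.917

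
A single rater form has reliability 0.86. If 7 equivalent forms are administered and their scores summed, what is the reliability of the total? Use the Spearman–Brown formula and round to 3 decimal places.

ρ_k = kρ / (1 + (k−1)ρ) = 7·0.86 / (1 + 6·0.86) = 6.020 / 6.160 = 0.977.

0.977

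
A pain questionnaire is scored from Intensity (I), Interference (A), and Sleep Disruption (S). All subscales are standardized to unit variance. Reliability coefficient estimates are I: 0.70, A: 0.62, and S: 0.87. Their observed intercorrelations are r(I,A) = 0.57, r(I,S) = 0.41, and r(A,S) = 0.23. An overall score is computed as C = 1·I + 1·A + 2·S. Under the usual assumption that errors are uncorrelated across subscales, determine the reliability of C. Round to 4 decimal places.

Var(C) = 1 + 1 + 2² + 2·[0.57 + 2·0.41 + 2·0.23] = 6 + 3.7 = 9.7.
Under uncorrelated errors the observed covariances equal the true-score covariances, so only the own-variance terms attenuate.
True-score variance = [0.70 + 0.62 + 2²·0.87] + 3.7 = 4.8 + 3.7 = 8.5.
Reliability = 8.5 / 9.7 = 0.8763.

0.8763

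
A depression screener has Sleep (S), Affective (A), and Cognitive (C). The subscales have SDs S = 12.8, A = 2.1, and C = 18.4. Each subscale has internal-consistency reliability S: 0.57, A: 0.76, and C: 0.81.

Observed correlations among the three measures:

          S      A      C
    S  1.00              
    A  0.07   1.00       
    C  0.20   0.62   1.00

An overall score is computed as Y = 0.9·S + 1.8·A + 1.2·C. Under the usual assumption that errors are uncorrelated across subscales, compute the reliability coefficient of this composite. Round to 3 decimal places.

0.819

Var(Y) = 0.9²·12.8² + 1.8²·2.1² + 1.2²·18.4² + 2·[1.62·12.8·2.1·0.07 + 1.08·12.8·18.4·0.20 + 2.16·2.1·18.4·0.62] = 634.525 + 211.334 = 845.86.
Under uncorrelated errors the observed covariances equal the true-score covariances, so only the own-variance terms attenuate.
True-score variance = [0.9²·12.8²·0.57 + 1.8²·2.1²·0.76 + 1.2²·18.4²·0.81] + 211.334 = 481.4 + 211.334 = 692.735.
Reliability = 692.735 / 845.86 = 0.819.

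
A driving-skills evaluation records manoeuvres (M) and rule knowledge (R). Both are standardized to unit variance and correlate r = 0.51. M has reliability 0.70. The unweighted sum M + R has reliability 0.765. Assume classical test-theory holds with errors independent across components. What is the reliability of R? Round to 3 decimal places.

Var(M+R) = 2 + 2·0.51 = 3.020.
True-score variance = ρ_M + ρ_R + 2·0.51, so 0.765 = (0.70 + ρ_R + 1.02) / 3.020.
ρ_R = 0.765·3.020 − 0.70 − 1.02 = 0.590.

0.590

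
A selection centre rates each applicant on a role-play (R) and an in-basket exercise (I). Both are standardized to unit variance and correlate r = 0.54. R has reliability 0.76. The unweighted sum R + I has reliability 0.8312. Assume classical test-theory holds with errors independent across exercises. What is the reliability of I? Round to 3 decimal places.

0.720

Var(R+I) = 2 + 2·0.54 = 3.080.
True-score variance = ρ_R + ρ_I + 2·0.54, so 0.8312 = (0.76 + ρ_I + 1.08) / 3.080.
ρ_I = 0.8312·3.080 − 0.76 − 1.08 = 0.720.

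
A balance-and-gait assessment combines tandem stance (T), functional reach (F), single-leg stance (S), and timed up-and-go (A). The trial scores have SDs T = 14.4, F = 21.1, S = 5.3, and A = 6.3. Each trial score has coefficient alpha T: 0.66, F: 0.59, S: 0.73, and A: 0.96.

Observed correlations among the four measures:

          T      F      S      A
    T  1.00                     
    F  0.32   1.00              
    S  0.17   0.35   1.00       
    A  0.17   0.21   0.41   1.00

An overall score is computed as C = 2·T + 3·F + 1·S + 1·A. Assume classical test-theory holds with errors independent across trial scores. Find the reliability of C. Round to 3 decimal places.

0.708

Var(C) = 2²·14.4² + 3²·21.1² + 5.3² + 6.3² + 2·[6·14.4·21.1·0.32 + 2·14.4·5.3·0.17 + 2·14.4·6.3·0.17 + 3·21.1·5.3·0.35 + 3·21.1·6.3·0.21 + 5.3·6.3·0.41] = 4904.11 + 1710.05 = 6614.16.
With uncorrelated errors the cross-covariances are all true-score covariance, so they carry over unchanged; only the diagonal terms shrink to ρᵢσᵢ².
True-score variance = [2²·14.4²·0.66 + 3²·21.1²·0.59 + 5.3²·0.73 + 6.3²·0.96] + 1710.05 = 2970.1 + 1710.05 = 4680.15.
Reliability = 4680.15 / 6614.16 = 0.708.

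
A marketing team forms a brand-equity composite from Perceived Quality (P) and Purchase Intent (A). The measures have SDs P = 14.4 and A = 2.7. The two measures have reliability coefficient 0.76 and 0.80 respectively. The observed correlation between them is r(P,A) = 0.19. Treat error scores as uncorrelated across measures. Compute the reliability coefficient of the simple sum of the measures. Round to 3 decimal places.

Var(P+A) = 14.4² + 2.7² + 2·[14.4·2.7·0.19] = 214.65 + 14.7744 = 229.424.
Under uncorrelated errors the observed covariances equal the true-score covariances, so only the own-variance terms attenuate.
True-score variance = [14.4²·0.76 + 2.7²·0.80] + 14.7744 = 163.426 + 14.7744 = 178.2.
Reliability = 178.2 / 229.424 = 0.777.

0.777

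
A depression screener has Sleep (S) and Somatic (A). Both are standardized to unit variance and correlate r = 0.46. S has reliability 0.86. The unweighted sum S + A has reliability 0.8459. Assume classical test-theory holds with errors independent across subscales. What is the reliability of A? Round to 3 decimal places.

0.690

Var(S+A) = 2 + 2·0.46 = 2.920.
True-score variance = ρ_S + ρ_A + 2·0.46, so 0.8459 = (0.86 + ρ_A + 0.92) / 2.920.
ρ_A = 0.8459·2.920 − 0.86 − 0.92 = 0.690.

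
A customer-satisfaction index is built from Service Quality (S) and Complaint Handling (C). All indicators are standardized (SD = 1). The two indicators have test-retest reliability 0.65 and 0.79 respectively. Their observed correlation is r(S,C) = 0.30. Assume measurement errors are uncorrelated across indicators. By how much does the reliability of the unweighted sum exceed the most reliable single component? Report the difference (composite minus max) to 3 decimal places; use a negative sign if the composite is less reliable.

-0.005

Var(sum) = 2 + 0.6 = 2.6; true-score variance = 1.44 + 0.6 = 2.04; composite reliability = 0.7846.
Max component reliability = 0.7900.
Difference = 0.7846 − 0.7900 = -0.005.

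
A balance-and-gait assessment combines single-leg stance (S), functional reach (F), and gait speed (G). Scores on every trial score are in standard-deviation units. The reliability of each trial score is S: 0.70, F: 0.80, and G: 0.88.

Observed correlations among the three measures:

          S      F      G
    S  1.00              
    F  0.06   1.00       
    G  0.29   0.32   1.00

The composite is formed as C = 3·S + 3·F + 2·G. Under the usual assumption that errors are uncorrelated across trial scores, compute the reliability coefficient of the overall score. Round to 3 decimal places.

Var(C) = 3² + 3² + 2² + 2·[9·0.06 + 6·0.29 + 6·0.32] = 22 + 8.4 = 30.4.
Because errors are independent across components, Cov(Tᵢ,Tⱼ) = Cov(Xᵢ,Xⱼ); the off-diagonal part of the true-score variance is the same as above.
True-score variance = [3²·0.70 + 3²·0.80 + 2²·0.88] + 8.4 = 17.02 + 8.4 = 25.42.
Reliability = 25.42 / 30.4 = 0.836.

0.836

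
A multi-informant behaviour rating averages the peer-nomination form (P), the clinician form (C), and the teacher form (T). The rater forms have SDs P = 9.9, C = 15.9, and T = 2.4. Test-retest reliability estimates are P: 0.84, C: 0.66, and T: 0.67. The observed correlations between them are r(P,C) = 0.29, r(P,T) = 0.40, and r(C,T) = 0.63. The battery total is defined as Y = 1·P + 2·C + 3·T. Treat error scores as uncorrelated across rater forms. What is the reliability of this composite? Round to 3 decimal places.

Var(Y) = 9.9² + 2²·15.9² + 3²·2.4² + 2·[2·9.9·15.9·0.29 + 3·9.9·2.4·0.40 + 6·15.9·2.4·0.63] = 1161.09 + 528.109 = 1689.2.
With uncorrelated errors the cross-covariances are all true-score covariance, so they carry over unchanged; only the diagonal terms shrink to ρᵢσᵢ².
True-score variance = [9.9²·0.84 + 2²·15.9²·0.66 + 3²·2.4²·0.67] + 528.109 = 784.48 + 528.109 = 1312.59.
Reliability = 1312.59 / 1689.2 = 0.777.

0.777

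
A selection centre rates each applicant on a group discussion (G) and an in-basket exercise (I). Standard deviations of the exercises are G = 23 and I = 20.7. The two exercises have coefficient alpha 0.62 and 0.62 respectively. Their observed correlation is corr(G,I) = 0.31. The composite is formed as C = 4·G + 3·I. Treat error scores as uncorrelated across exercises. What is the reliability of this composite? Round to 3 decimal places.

Var(C) = 4²·23² + 3²·20.7² + 2·[12·23·20.7·0.31] = 12320.4 + 3542.18 = 15862.6.
Under uncorrelated errors the observed covariances equal the true-score covariances, so only the own-variance terms attenuate.
True-score variance = [4²·23²·0.62 + 3²·20.7²·0.62] + 3542.18 = 7638.65 + 3542.18 = 11180.8.
Reliability = 11180.8 / 15862.6 = 0.705.

0.705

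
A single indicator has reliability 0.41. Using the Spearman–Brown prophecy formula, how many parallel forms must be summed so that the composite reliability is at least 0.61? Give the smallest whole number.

3

k ≥ ρ*(1−ρ₁)/(ρ₁(1−ρ*)) = 0.61·0.59 / (0.41·0.39) = 2.251.
Smallest integer k = 3.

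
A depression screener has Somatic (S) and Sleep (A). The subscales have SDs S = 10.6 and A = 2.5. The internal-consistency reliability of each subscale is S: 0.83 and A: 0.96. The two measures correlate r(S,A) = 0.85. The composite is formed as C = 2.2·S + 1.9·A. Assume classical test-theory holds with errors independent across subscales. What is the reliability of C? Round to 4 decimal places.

Var(C) = 2.2²·10.6² + 1.9²·2.5² + 2·[4.18·10.6·2.5·0.85] = 566.385 + 188.309 = 754.694.
Under uncorrelated errors the observed covariances equal the true-score covariances, so only the own-variance terms attenuate.
True-score variance = [2.2²·10.6²·0.83 + 1.9²·2.5²·0.96] + 188.309 = 473.033 + 188.309 = 661.342.
Reliability = 661.342 / 754.694 = 0.8763.

0.8763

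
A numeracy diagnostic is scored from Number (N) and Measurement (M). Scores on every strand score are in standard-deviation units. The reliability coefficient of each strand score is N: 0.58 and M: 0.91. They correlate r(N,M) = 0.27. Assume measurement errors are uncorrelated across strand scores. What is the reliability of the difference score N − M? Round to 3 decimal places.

0.651

Var(N−M) = 1 + 1 − 2·0.27 = 2 − 0.54 = 1.46.
Because errors are independent across components, Cov(Tᵢ,Tⱼ) = Cov(Xᵢ,Xⱼ); the off-diagonal part of the true-score variance is the same as above.
True-score variance = [0.58 + 0.91] − 0.54 = 1.49 − 0.54 = 0.95.
Reliability = 0.95 / 1.46 = 0.651.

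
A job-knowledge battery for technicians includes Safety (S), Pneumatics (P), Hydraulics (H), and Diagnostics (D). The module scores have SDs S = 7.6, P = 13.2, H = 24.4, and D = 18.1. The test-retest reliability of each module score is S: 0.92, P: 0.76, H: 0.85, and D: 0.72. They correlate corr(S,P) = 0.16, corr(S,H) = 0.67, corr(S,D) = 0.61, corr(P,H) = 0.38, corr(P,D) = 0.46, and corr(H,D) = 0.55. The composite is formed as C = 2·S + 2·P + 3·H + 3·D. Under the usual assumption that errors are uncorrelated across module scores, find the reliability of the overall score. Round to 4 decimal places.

Var(C) = 2²·7.6² + 2²·13.2² + 3²·24.4² + 3²·18.1² + 2·[4·7.6·13.2·0.16 + 6·7.6·24.4·0.67 + 6·7.6·18.1·0.61 + 6·13.2·24.4·0.38 + 6·13.2·18.1·0.46 + 9·24.4·18.1·0.55] = 9234.73 + 9786.05 = 19020.8.
Under uncorrelated errors the observed covariances equal the true-score covariances, so only the own-variance terms attenuate.
True-score variance = [2²·7.6²·0.92 + 2²·13.2²·0.76 + 3²·24.4²·0.85 + 3²·18.1²·0.72] + 9786.05 = 7419.66 + 9786.05 = 17205.7.
Reliability = 17205.7 / 19020.8 = 0.9046.

0.9046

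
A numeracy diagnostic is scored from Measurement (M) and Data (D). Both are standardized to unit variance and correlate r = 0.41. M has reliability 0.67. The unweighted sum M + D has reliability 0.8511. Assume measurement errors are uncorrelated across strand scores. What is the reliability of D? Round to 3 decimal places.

0.910

Var(M+D) = 2 + 2·0.41 = 2.820.
True-score variance = ρ_M + ρ_D + 2·0.41, so 0.8511 = (0.67 + ρ_D + 0.82) / 2.820.
ρ_D = 0.8511·2.820 − 0.67 − 0.82 = 0.910.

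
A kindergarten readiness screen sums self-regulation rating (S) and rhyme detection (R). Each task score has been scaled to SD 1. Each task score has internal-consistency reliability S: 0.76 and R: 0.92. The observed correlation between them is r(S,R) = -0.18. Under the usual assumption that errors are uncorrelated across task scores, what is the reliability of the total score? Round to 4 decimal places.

0.8049

Var(S+R) = 2 + 2·[(-0.18)] = 2 − 0.36 = 1.64.
With uncorrelated errors the cross-covariances are all true-score covariance, so they carry over unchanged; only the diagonal terms shrink to ρᵢσᵢ².
True-score variance = [0.76 + 0.92] − 0.36 = 1.68 − 0.36 = 1.32.
Reliability = 1.32 / 1.64 = 0.8049.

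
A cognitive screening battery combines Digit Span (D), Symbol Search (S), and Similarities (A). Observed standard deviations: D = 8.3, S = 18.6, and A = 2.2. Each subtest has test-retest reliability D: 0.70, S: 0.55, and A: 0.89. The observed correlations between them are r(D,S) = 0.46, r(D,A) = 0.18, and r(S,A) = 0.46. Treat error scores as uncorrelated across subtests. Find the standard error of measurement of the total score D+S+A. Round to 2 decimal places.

Var(total) = 419.69 + 186.25 = 605.94.
True-score variance = 242.809 + 186.25 = 429.058, so reliability = 0.7081.
Error variance = 605.94 − 429.058 = 176.881; SEM = √176.881 = 13.30.

13.30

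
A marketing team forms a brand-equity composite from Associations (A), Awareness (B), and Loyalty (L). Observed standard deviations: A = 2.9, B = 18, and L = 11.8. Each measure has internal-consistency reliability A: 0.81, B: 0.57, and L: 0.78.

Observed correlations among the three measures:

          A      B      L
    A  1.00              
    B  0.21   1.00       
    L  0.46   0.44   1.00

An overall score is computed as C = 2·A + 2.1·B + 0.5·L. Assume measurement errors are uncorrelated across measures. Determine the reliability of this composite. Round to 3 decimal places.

Var(C) = 2²·2.9² + 2.1²·18² + 0.5²·11.8² + 2·[4.2·2.9·18·0.21 + 2.9·11.8·0.46 + 1.05·18·11.8·0.44] = 1497.29 + 319.821 = 1817.11.
Because errors are independent across components, Cov(Tᵢ,Tⱼ) = Cov(Xᵢ,Xⱼ); the off-diagonal part of the true-score variance is the same as above.
True-score variance = [2²·2.9²·0.81 + 2.1²·18²·0.57 + 0.5²·11.8²·0.78] + 319.821 = 868.839 + 319.821 = 1188.66.
Reliability = 1188.66 / 1817.11 = 0.654.

0.654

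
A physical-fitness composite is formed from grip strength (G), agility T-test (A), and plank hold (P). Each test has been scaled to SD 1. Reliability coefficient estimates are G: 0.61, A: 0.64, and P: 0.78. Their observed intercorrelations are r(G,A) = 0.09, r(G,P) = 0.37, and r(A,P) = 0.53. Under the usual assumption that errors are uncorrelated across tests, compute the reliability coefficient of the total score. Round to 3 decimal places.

0.805

Var(G+A+P) = 3 + 2·[0.09 + 0.37 + 0.53] = 3 + 1.98 = 4.98.
With uncorrelated errors the cross-covariances are all true-score covariance, so they carry over unchanged; only the diagonal terms shrink to ρᵢσᵢ².
True-score variance = [0.61 + 0.64 + 0.78] + 1.98 = 2.03 + 1.98 = 4.01.
Reliability = 4.01 / 4.98 = 0.805.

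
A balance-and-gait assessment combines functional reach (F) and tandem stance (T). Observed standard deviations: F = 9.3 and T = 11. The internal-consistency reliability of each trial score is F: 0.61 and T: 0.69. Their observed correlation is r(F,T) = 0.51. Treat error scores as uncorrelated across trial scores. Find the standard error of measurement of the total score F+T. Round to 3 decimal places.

8.440

Var(total) = 207.49 + 104.346 = 311.836.
True-score variance = 136.249 + 104.346 = 240.595, so reliability = 0.7715.
Error variance = 311.836 − 240.595 = 71.2411; SEM = √71.2411 = 8.440.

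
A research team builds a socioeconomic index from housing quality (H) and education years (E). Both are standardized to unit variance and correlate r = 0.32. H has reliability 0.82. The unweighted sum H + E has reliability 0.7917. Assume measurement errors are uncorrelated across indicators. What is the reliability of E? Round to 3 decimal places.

Var(H+E) = 2 + 2·0.32 = 2.640.
True-score variance = ρ_H + ρ_E + 2·0.32, so 0.7917 = (0.82 + ρ_E + 0.64) / 2.640.
ρ_E = 0.7917·2.640 − 0.82 − 0.64 = 0.630.

0.630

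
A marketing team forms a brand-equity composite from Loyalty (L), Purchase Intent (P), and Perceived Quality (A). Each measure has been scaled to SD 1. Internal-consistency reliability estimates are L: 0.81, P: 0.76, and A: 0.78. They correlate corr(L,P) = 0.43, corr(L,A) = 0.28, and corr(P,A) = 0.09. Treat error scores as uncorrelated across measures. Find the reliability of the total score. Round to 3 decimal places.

0.859

Var(L+P+A) = 3 + 2·[0.43 + 0.28 + 0.09] = 3 + 1.6 = 4.6.
Under uncorrelated errors the observed covariances equal the true-score covariances, so only the own-variance terms attenuate.
True-score variance = [0.81 + 0.76 + 0.78] + 1.6 = 2.35 + 1.6 = 3.95.
Reliability = 3.95 / 4.6 = 0.859.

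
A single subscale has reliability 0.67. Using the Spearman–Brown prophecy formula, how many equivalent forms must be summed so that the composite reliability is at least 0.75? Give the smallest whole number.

k ≥ ρ*(1−ρ₁)/(ρ₁(1−ρ*)) = 0.75·0.33 / (0.67·0.25) = 1.478.
Smallest integer k = 2.

2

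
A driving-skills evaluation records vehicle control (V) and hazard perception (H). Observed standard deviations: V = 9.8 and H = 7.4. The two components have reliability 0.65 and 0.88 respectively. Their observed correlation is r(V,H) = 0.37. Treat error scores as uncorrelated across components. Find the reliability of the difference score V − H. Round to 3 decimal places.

0.586

Var(V−H) = 9.8² + 7.4² − 2·9.8·7.4·0.37 = 150.8 − 53.6648 = 97.1352.
Because errors are independent across components, Cov(Tᵢ,Tⱼ) = Cov(Xᵢ,Xⱼ); the off-diagonal part of the true-score variance is the same as above.
True-score variance = [9.8²·0.65 + 7.4²·0.88] − 53.6648 = 110.615 − 53.6648 = 56.95.
Reliability = 56.95 / 97.1352 = 0.586.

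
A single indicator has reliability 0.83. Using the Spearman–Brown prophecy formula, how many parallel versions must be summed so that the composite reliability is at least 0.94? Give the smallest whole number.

4

k ≥ ρ*(1−ρ₁)/(ρ₁(1−ρ*)) = 0.94·0.17 / (0.83·0.06) = 3.209.
Smallest integer k = 4.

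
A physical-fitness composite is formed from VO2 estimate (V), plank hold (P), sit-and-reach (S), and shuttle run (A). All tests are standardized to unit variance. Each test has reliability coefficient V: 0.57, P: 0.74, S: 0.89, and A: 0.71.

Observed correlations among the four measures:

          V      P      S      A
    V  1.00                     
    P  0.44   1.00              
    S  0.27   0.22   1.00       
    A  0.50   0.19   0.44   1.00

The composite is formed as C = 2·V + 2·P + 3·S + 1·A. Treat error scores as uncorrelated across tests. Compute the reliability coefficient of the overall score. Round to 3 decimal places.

Var(C) = 2² + 2² + 3² + 1 + 2·[4·0.44 + 6·0.27 + 2·0.50 + 6·0.22 + 2·0.19 + 3·0.44] = 18 + 14.8 = 32.8.
With uncorrelated errors the cross-covariances are all true-score covariance, so they carry over unchanged; only the diagonal terms shrink to ρᵢσᵢ².
True-score variance = [2²·0.57 + 2²·0.74 + 3²·0.89 + 0.71] + 14.8 = 13.96 + 14.8 = 28.76.
Reliability = 28.76 / 32.8 = 0.877.

0.877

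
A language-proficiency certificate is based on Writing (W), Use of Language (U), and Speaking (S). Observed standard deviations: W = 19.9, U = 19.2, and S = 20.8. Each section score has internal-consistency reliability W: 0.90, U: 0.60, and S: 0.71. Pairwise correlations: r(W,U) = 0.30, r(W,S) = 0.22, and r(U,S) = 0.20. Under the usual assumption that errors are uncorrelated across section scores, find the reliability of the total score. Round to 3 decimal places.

0.823

Var(W+U+S) = 19.9² + 19.2² + 20.8² + 2·[19.9·19.2·0.30 + 19.9·20.8·0.22 + 19.2·20.8·0.20] = 1197.29 + 571.117 = 1768.41.
With uncorrelated errors the cross-covariances are all true-score covariance, so they carry over unchanged; only the diagonal terms shrink to ρᵢσᵢ².
True-score variance = [19.9²·0.90 + 19.2²·0.60 + 20.8²·0.71] + 571.117 = 884.767 + 571.117 = 1455.88.
Reliability = 1455.88 / 1768.41 = 0.823.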